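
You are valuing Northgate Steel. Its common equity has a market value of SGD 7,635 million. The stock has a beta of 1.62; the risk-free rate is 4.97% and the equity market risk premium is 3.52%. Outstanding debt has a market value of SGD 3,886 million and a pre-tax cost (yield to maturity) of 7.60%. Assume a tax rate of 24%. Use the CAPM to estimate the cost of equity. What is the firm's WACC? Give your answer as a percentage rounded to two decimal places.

9.02%

Cost of equity via CAPM: Re = 4.97% + 1.62 × 3.52% = 10.6724%.
Total capital V = 7635 + 3886 = 11521.
Equity: weight = 7635/11521 = 0.6627; cost = 10.6724%.
Debt: weight = 3886/11521 = 0.3373; after-tax cost = 7.6% × (1 − 24%) = 5.7760%.
WACC = 0.6627 × 10.6724% + 0.3373 × 5.7760% = 9.0209%.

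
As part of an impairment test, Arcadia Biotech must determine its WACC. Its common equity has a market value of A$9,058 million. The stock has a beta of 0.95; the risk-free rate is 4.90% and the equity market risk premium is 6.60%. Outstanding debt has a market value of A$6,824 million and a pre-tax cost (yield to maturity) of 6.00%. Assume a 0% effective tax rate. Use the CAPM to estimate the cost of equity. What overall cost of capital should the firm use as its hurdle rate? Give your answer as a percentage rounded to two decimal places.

8.95%

Cost of equity via CAPM: Re = 4.9% + 0.95 × 6.6% = 11.1700%.
Total capital V = 9058 + 6824 = 15882.
Equity: weight = 9058/15882 = 0.5703; cost = 11.17%.
Debt: weight = 6824/15882 = 0.4297; after-tax cost = 6% × (1 − 0%) = 6.0000%.
WACC = 0.5703 × 11.1700% + 0.4297 × 6.0000% = 8.9486%.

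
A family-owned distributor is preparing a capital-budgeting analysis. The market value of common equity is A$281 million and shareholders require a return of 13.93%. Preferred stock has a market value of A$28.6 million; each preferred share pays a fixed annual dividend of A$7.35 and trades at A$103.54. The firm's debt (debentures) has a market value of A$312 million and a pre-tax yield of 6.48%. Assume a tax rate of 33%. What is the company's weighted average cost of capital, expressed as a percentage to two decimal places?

8.80%

Cost of preferred: Rp = 7.35 / 103.54 = 7.0987%.
Total capital V = 281 + 28.6 + 312 = 621.6.
Equity: weight = 281/621.6 = 0.4521; cost = 13.93%.
Preferred: weight = 28.6/621.6 = 0.0460; cost = 7.0987%.
Debentures: weight = 312/621.6 = 0.5019; after-tax cost = 6.48% × (1 − 33%) = 4.3416%.
WACC = 0.4521 × 13.9300% + 0.0460 × 7.0987% + 0.5019 × 4.3416% = 8.8030%.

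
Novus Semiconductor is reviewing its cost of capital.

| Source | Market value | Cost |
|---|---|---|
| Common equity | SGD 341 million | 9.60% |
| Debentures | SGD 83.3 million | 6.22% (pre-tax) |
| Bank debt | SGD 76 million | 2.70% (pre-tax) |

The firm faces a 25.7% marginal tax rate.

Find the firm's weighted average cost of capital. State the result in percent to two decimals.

7.62%

Total capital V = 341 + 83.3 + 76 = 500.3.
Equity: weight = 341/500.3 = 0.6816; cost = 9.6%.
Debentures: weight = 83.3/500.3 = 0.1665; after-tax cost = 6.22% × (1 − 25.7%) = 4.6215%.
Bank debt: weight = 76/500.3 = 0.1519; after-tax cost = 2.7% × (1 − 25.7%) = 2.0061%.
WACC = 0.6816 × 9.6000% + 0.1665 × 4.6215% + 0.1519 × 2.0061% = 7.6175%.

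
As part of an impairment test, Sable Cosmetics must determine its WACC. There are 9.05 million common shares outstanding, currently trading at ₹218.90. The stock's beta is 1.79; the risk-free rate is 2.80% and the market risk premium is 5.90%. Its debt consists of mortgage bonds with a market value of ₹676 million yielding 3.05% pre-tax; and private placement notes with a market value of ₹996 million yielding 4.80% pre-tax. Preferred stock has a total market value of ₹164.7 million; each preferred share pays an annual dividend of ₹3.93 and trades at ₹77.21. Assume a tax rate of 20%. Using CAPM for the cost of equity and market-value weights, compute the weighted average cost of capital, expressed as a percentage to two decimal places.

8.59%

Cost of equity via CAPM: Re = 2.8% + 1.79 × 5.9% = 13.3610%.
Cost of preferred: Rp = 3.93 / 77.21 = 5.0900%.
Market value of equity E = 218.9 × 9.05m = 1981.045m.
Total capital V = 1981.045 + 164.7 + 676 + 996 = 3817.745.
Equity: weight = 1981.045/3817.745 = 0.5189; cost = 13.361%.
Preferred: weight = 164.7/3817.745 = 0.0431; cost = 5.09%.
Mortgage bonds: weight = 676/3817.745 = 0.1771; after-tax cost = 3.05% × (1 − 20%) = 2.4400%.
Private placement notes: weight = 996/3817.745 = 0.2609; after-tax cost = 4.8% × (1 − 20%) = 3.8400%.
WACC = 0.5189 × 13.3610% + 0.0431 × 5.0900% + 0.1771 × 2.4400% + 0.2609 × 3.8400% = 8.5865%.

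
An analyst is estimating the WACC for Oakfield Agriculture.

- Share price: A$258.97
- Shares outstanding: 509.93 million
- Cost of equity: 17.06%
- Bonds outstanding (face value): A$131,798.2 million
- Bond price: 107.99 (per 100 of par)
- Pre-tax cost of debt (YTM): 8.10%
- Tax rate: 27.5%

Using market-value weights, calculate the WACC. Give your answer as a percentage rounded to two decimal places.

Market value of equity E = 258.97 × 509.93m = 132056.5721m. Market value of debt D = 131798.2m × 107.99/100 = 142328.87618m.
Total capital V = 132056.5721 + 142328.87618 = 274385.44828.
Equity: weight = 132056.5721/274385.44828 = 0.4813; cost = 17.06%.
Bonds outstanding: weight = 142328.87618/274385.44828 = 0.5187; after-tax cost = 8.1% × (1 − 27.5%) = 5.8725%.
WACC = 0.4813 × 17.0600% + 0.5187 × 5.8725% = 11.2568%.

11.26%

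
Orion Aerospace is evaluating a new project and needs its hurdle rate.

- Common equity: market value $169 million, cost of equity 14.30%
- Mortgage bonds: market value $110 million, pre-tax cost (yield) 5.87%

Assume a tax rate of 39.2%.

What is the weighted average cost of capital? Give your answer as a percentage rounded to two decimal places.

Total capital V = 169 + 110 = 279.
Equity: weight = 169/279 = 0.6057; cost = 14.3%.
Mortgage bonds: weight = 110/279 = 0.3943; after-tax cost = 5.87% × (1 − 39.2%) = 3.5690%.
WACC = 0.6057 × 14.3000% + 0.3943 × 3.5690% = 10.0691%.

10.07%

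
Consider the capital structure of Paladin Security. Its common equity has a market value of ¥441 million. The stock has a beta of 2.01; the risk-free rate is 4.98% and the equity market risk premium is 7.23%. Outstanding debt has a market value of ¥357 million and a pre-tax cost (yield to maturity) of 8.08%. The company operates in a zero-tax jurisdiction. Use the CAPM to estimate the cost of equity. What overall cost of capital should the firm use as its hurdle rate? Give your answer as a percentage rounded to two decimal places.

Cost of equity via CAPM: Re = 4.98% + 2.01 × 7.23% = 19.5123%.
Total capital V = 441 + 357 = 798.
Equity: weight = 441/798 = 0.5526; cost = 19.5123%.
Debt: weight = 357/798 = 0.4474; after-tax cost = 8.08% × (1 − 0%) = 8.0800%.
WACC = 0.5526 × 19.5123% + 0.4474 × 8.0800% = 14.3979%.

14.40%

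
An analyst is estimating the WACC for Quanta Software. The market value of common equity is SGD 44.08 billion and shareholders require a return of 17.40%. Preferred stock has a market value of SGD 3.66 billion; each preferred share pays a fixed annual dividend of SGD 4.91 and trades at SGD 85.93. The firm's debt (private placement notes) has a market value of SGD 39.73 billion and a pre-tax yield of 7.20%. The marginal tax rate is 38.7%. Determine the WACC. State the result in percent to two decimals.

11.01%

Cost of preferred: Rp = 4.91 / 85.93 = 5.7140%.
Total capital V = 44.08 + 3.66 + 39.73 = 87.47.
Equity: weight = 44.08/87.47 = 0.5039; cost = 17.4%.
Preferred: weight = 3.66/87.47 = 0.0418; cost = 5.714%.
Private placement notes: weight = 39.73/87.47 = 0.4542; after-tax cost = 7.2% × (1 − 38.7%) = 4.4136%.
WACC = 0.5039 × 17.4000% + 0.0418 × 5.7140% + 0.4542 × 4.4136% = 11.0124%.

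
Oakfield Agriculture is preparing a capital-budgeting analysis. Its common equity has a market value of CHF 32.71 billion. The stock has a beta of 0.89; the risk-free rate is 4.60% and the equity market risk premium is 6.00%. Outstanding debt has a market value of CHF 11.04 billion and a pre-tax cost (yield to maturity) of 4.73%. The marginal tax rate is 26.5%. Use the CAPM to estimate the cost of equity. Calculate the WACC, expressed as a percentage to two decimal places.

Cost of equity via CAPM: Re = 4.6% + 0.89 × 6.0% = 9.9400%.
Total capital V = 32.71 + 11.04 = 43.75.
Equity: weight = 32.71/43.75 = 0.7477; cost = 9.94%.
Debt: weight = 11.04/43.75 = 0.2523; after-tax cost = 4.73% × (1 − 26.5%) = 3.4766%.
WACC = 0.7477 × 9.9400% + 0.2523 × 3.4766% = 8.3090%.

8.31%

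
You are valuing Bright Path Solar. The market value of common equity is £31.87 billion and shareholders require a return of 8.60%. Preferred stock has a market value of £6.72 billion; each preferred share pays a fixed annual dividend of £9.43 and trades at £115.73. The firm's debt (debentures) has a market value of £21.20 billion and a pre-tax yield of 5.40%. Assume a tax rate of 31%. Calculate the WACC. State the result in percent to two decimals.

6.82%

Cost of preferred: Rp = 9.43 / 115.73 = 8.1483%.
Total capital V = 31.87 + 6.72 + 21.2 = 59.79.
Equity: weight = 31.87/59.79 = 0.5330; cost = 8.6%.
Preferred: weight = 6.72/59.79 = 0.1124; cost = 8.1483%.
Debentures: weight = 21.2/59.79 = 0.3546; after-tax cost = 5.4% × (1 − 31%) = 3.7260%.
WACC = 0.5330 × 8.6000% + 0.1124 × 8.1483% + 0.3546 × 3.7260% = 6.8210%.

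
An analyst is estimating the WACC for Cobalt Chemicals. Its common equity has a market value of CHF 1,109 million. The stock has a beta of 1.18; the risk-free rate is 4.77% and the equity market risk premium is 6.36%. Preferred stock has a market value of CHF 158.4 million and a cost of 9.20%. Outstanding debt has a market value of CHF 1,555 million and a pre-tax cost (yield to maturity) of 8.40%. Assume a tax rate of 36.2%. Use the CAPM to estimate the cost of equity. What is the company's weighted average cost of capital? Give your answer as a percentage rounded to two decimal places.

Cost of equity via CAPM: Re = 4.77% + 1.18 × 6.36% = 12.2748%.
Total capital V = 1109 + 158.4 + 1555 = 2822.4.
Equity: weight = 1109/2822.4 = 0.3929; cost = 12.2748%.
Preferred: weight = 158.4/2822.4 = 0.0561; cost = 9.2%.
Debt: weight = 1555/2822.4 = 0.5509; after-tax cost = 8.4% × (1 − 36.2%) = 5.3592%.
WACC = 0.3929 × 12.2748% + 0.0561 × 9.2000% + 0.5509 × 5.3592% = 8.2921%.

8.29%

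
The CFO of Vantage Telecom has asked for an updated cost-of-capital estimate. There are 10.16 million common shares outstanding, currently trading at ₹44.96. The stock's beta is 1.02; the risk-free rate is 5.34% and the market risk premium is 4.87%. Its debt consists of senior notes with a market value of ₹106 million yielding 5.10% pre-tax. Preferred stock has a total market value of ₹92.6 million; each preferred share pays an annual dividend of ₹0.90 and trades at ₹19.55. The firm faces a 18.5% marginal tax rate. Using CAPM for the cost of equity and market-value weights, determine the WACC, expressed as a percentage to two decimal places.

Cost of equity via CAPM: Re = 5.34% + 1.02 × 4.87% = 10.3074%.
Cost of preferred: Rp = 0.9 / 19.55 = 4.6036%.
Market value of equity E = 44.96 × 10.16m = 456.7936m.
Total capital V = 456.7936 + 92.6 + 106 = 655.3936.
Equity: weight = 456.7936/655.3936 = 0.6970; cost = 10.3074%.
Preferred: weight = 92.6/655.3936 = 0.1413; cost = 4.6036%.
Senior notes: weight = 106/655.3936 = 0.1617; after-tax cost = 5.1% × (1 − 18.5%) = 4.1565%.
WACC = 0.6970 × 10.3074% + 0.1413 × 4.6036% + 0.1617 × 4.1565% = 8.5067%.

8.51%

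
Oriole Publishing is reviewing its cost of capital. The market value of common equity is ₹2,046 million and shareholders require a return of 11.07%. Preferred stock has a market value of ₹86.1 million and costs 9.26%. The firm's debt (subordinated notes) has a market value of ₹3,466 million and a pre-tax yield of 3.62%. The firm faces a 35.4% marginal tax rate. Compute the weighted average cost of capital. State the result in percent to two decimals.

Total capital V = 2046 + 86.1 + 3466 = 5598.1.
Equity: weight = 2046/5598.1 = 0.3655; cost = 11.07%.
Preferred: weight = 86.1/5598.1 = 0.0154; cost = 9.26%.
Subordinated notes: weight = 3466/5598.1 = 0.6191; after-tax cost = 3.62% × (1 − 35.4%) = 2.3385%.
WACC = 0.3655 × 11.0700% + 0.0154 × 9.2600% + 0.6191 × 2.3385% = 5.6362%.

5.64%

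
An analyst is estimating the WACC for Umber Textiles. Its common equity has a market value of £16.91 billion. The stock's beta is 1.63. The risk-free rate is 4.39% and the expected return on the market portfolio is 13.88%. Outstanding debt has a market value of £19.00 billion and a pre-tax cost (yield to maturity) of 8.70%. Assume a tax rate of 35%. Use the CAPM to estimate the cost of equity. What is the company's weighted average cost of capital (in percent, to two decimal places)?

Market risk premium = 13.88% − 4.39% = 9.49%.
Cost of equity via CAPM: Re = 4.39% + 1.63 × 9.49% = 19.8587%.
Total capital V = 16.91 + 19 = 35.91.
Equity: weight = 16.91/35.91 = 0.4709; cost = 19.8587%.
Debt: weight = 19/35.91 = 0.5291; after-tax cost = 8.7% × (1 − 35%) = 5.6550%.
WACC = 0.4709 × 19.8587% + 0.5291 × 5.6550% = 12.3435%.

12.34%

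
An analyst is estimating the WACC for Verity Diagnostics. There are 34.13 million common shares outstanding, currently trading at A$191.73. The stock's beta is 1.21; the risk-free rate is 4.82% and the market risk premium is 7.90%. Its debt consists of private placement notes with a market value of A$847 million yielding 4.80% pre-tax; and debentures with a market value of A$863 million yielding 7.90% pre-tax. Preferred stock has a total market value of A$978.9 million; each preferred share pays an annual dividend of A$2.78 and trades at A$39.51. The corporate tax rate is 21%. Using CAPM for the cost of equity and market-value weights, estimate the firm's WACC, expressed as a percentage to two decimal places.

11.87%

Cost of equity via CAPM: Re = 4.82% + 1.21 × 7.9% = 14.3790%.
Cost of preferred: Rp = 2.78 / 39.51 = 7.0362%.
Market value of equity E = 191.73 × 34.13m = 6543.7449m.
Total capital V = 6543.7449 + 978.9 + 847 + 863 = 9232.6449.
Equity: weight = 6543.7449/9232.6449 = 0.7088; cost = 14.379%.
Preferred: weight = 978.9/9232.6449 = 0.1060; cost = 7.0362%.
Private placement notes: weight = 847/9232.6449 = 0.0917; after-tax cost = 4.8% × (1 − 21%) = 3.7920%.
Debentures: weight = 863/9232.6449 = 0.0935; after-tax cost = 7.9% × (1 − 21%) = 6.2410%.
WACC = 0.7088 × 14.3790% + 0.1060 × 7.0362% + 0.0917 × 3.7920% + 0.0935 × 6.2410% = 11.8685%.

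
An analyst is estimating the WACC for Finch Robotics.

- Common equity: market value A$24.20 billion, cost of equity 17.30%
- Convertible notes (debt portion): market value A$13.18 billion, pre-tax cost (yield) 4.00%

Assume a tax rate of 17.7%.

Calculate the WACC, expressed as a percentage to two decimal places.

12.36%

Total capital V = 24.2 + 13.18 = 37.38.
Equity: weight = 24.2/37.38 = 0.6474; cost = 17.3%.
Convertible notes (debt portion): weight = 13.18/37.38 = 0.3526; after-tax cost = 4% × (1 − 17.7%) = 3.2920%.
WACC = 0.6474 × 17.3000% + 0.3526 × 3.2920% = 12.3608%.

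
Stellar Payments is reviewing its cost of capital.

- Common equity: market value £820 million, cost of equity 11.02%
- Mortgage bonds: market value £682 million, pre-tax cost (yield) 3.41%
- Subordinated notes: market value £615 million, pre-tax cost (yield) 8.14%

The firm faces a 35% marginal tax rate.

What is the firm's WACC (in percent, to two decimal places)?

6.52%

Total capital V = 820 + 682 + 615 = 2117.
Equity: weight = 820/2117 = 0.3873; cost = 11.02%.
Mortgage bonds: weight = 682/2117 = 0.3222; after-tax cost = 3.41% × (1 − 35%) = 2.2165%.
Subordinated notes: weight = 615/2117 = 0.2905; after-tax cost = 8.14% × (1 − 35%) = 5.2910%.
WACC = 0.3873 × 11.0200% + 0.3222 × 2.2165% + 0.2905 × 5.2910% = 6.5196%.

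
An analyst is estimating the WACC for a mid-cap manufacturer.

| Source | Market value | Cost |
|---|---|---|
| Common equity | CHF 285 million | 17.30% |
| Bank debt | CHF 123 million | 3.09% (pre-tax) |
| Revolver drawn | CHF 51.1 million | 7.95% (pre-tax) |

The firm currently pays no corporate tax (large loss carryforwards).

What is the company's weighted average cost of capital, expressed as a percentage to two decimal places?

Total capital V = 285 + 123 + 51.1 = 459.1.
Equity: weight = 285/459.1 = 0.6208; cost = 17.3%.
Bank debt: weight = 123/459.1 = 0.2679; after-tax cost = 3.09% × (1 − 0%) = 3.0900%.
Revolver drawn: weight = 51.1/459.1 = 0.1113; after-tax cost = 7.95% × (1 − 0%) = 7.9500%.
WACC = 0.6208 × 17.3000% + 0.2679 × 3.0900% + 0.1113 × 7.9500% = 12.4522%.

12.45%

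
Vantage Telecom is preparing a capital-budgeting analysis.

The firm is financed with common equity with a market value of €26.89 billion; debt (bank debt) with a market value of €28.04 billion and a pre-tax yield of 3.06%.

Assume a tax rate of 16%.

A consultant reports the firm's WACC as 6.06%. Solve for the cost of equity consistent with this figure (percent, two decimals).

Total capital V = 26.89 + 28.04 = 54.93.
Equity weight = 26.89/54.93 = 0.4895.
Bank debt weight = 28.04/54.93 = 0.5105.
Debt contribution = 0.5105 × 3.06% × (1 − 16%) = 1.3121%.
Required equity contribution = 6.06% − 1.3121% = 4.7479%.
Re = 4.7479% / 0.4895 = 9.6988%.

9.70%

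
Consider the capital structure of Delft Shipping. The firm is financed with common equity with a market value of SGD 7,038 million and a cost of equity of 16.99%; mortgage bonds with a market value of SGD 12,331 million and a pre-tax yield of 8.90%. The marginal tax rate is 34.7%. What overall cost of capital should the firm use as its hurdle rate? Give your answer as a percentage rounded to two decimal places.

Total capital V = 7038 + 12331 = 19369.
Equity: weight = 7038/19369 = 0.3634; cost = 16.99%.
Mortgage bonds: weight = 12331/19369 = 0.6366; after-tax cost = 8.9% × (1 − 34.7%) = 5.8117%.
WACC = 0.3634 × 16.9900% + 0.6366 × 5.8117% = 9.8735%.

9.87%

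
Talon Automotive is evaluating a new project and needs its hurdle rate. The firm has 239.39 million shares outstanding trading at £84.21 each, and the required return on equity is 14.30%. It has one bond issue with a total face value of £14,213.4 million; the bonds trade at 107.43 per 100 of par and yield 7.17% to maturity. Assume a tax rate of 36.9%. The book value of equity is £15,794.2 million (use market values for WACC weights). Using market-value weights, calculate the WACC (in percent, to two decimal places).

10.09%

Market value of equity E = 84.21 × 239.39m = 20159.0319m. Market value of debt D = 14213.4m × 107.43/100 = 15269.45562m.
Total capital V = 20159.0319 + 15269.45562 = 35428.48752.
Equity: weight = 20159.0319/35428.48752 = 0.5690; cost = 14.3%.
Bonds outstanding: weight = 15269.45562/35428.48752 = 0.4310; after-tax cost = 7.17% × (1 − 36.9%) = 4.5243%.
WACC = 0.5690 × 14.3000% + 0.4310 × 4.5243% = 10.0867%.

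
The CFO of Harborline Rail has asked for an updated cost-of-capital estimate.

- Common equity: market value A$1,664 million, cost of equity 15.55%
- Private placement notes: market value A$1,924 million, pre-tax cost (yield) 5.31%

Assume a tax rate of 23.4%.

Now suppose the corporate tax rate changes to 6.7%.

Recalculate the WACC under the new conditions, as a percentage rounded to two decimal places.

After the change:
Total capital V = 1664 + 1924 = 3588.
Equity: weight = 1664/3588 = 0.4638; cost = 15.55%.
Private placement notes: weight = 1924/3588 = 0.5362; after-tax cost = 5.31% × (1 − 6.7%) = 4.9542%.
WACC = 0.4638 × 15.5500% + 0.5362 × 4.9542% = 9.8682%.

9.87%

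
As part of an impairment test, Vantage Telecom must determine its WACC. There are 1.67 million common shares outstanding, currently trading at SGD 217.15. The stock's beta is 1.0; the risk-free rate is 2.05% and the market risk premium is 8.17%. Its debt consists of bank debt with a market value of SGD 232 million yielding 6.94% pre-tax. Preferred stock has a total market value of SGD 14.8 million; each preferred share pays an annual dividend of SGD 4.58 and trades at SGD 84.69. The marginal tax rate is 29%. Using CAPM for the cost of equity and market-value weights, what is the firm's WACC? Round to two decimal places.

8.09%

Cost of equity via CAPM: Re = 2.05% + 1.0 × 8.17% = 10.2200%.
Cost of preferred: Rp = 4.58 / 84.69 = 5.4080%.
Market value of equity E = 217.15 × 1.67m = 362.6405m.
Total capital V = 362.6405 + 14.8 + 232 = 609.4405.
Equity: weight = 362.6405/609.4405 = 0.5950; cost = 10.22%.
Preferred: weight = 14.8/609.4405 = 0.0243; cost = 5.408%.
Bank debt: weight = 232/609.4405 = 0.3807; after-tax cost = 6.94% × (1 − 29%) = 4.9274%.
WACC = 0.5950 × 10.2200% + 0.0243 × 5.4080% + 0.3807 × 4.9274% = 8.0884%.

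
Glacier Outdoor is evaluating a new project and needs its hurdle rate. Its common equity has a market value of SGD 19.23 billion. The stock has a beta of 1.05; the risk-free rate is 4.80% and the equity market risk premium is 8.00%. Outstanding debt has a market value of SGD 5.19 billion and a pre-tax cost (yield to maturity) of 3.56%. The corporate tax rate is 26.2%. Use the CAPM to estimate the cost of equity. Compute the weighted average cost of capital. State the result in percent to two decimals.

10.95%

Cost of equity via CAPM: Re = 4.8% + 1.05 × 8.0% = 13.2000%.
Total capital V = 19.23 + 5.19 = 24.42.
Equity: weight = 19.23/24.42 = 0.7875; cost = 13.2%.
Debt: weight = 5.19/24.42 = 0.2125; after-tax cost = 3.56% × (1 − 26.2%) = 2.6273%.
WACC = 0.7875 × 13.2000% + 0.2125 × 2.6273% = 10.9530%.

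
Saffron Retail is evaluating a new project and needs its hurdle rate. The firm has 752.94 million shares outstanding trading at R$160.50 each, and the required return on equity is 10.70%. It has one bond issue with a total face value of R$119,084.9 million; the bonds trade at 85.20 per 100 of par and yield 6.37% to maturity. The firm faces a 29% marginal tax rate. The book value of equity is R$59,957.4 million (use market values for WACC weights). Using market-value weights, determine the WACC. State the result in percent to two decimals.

Market value of equity E = 160.5 × 752.94m = 120846.87m. Market value of debt D = 119084.9m × 85.2/100 = 101460.3348m.
Total capital V = 120846.87 + 101460.3348 = 222307.2048.
Equity: weight = 120846.87/222307.2048 = 0.5436; cost = 10.7%.
Bonds outstanding: weight = 101460.3348/222307.2048 = 0.4564; after-tax cost = 6.37% × (1 − 29%) = 4.5227%.
WACC = 0.5436 × 10.7000% + 0.4564 × 4.5227% = 7.8807%.

7.88%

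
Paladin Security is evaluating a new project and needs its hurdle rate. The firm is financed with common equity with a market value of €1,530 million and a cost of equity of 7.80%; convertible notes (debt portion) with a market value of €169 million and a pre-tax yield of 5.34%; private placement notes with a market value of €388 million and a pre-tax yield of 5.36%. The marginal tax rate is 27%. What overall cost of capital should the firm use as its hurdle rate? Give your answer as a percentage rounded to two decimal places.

Total capital V = 1530 + 169 + 388 = 2087.
Equity: weight = 1530/2087 = 0.7331; cost = 7.8%.
Convertible notes (debt portion): weight = 169/2087 = 0.0810; after-tax cost = 5.34% × (1 − 27%) = 3.8982%.
Private placement notes: weight = 388/2087 = 0.1859; after-tax cost = 5.36% × (1 − 27%) = 3.9128%.
WACC = 0.7331 × 7.8000% + 0.0810 × 3.8982% + 0.1859 × 3.9128% = 6.7614%.

6.76%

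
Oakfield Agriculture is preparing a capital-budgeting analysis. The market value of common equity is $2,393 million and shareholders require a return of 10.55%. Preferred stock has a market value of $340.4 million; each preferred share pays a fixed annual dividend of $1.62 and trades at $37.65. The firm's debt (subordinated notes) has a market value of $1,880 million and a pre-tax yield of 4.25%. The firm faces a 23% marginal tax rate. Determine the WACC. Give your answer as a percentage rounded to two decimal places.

Cost of preferred: Rp = 1.62 / 37.65 = 4.3028%.
Total capital V = 2393 + 340.4 + 1880 = 4613.4.
Equity: weight = 2393/4613.4 = 0.5187; cost = 10.55%.
Preferred: weight = 340.4/4613.4 = 0.0738; cost = 4.3028%.
Subordinated notes: weight = 1880/4613.4 = 0.4075; after-tax cost = 4.25% × (1 − 23%) = 3.2725%.
WACC = 0.5187 × 10.5500% + 0.0738 × 4.3028% + 0.4075 × 3.2725% = 7.1234%.

7.12%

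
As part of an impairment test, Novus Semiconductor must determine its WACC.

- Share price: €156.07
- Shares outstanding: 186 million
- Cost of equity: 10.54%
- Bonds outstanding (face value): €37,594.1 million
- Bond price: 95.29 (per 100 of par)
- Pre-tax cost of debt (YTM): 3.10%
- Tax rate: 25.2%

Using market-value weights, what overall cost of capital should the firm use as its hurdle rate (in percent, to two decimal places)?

Market value of equity E = 156.07 × 186m = 29029.02m. Market value of debt D = 37594.1m × 95.29/100 = 35823.41789m.
Total capital V = 29029.02 + 35823.41789 = 64852.43789.
Equity: weight = 29029.02/64852.43789 = 0.4476; cost = 10.54%.
Bonds outstanding: weight = 35823.41789/64852.43789 = 0.5524; after-tax cost = 3.1% × (1 − 25.2%) = 2.3188%.
WACC = 0.4476 × 10.5400% + 0.5524 × 2.3188% = 5.9987%.

6.00%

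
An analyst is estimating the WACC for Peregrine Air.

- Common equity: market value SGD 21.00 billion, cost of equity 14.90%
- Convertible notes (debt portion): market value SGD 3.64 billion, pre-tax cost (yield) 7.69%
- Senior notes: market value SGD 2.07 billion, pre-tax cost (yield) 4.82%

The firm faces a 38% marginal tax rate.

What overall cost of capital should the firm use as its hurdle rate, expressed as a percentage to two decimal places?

12.60%

Total capital V = 21 + 3.64 + 2.07 = 26.71.
Equity: weight = 21/26.71 = 0.7862; cost = 14.9%.
Convertible notes (debt portion): weight = 3.64/26.71 = 0.1363; after-tax cost = 7.69% × (1 − 38%) = 4.7678%.
Senior notes: weight = 2.07/26.71 = 0.0775; after-tax cost = 4.82% × (1 − 38%) = 2.9884%.
WACC = 0.7862 × 14.9000% + 0.1363 × 4.7678% + 0.0775 × 2.9884% = 12.5961%.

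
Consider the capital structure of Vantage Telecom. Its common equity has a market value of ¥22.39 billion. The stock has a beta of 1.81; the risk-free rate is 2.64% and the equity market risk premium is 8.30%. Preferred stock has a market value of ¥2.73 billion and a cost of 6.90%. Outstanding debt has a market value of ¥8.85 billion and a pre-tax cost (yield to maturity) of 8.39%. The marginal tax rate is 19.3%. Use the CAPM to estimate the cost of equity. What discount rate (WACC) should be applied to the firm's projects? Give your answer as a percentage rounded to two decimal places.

Cost of equity via CAPM: Re = 2.64% + 1.81 × 8.3% = 17.6630%.
Total capital V = 22.39 + 2.73 + 8.85 = 33.97.
Equity: weight = 22.39/33.97 = 0.6591; cost = 17.663%.
Preferred: weight = 2.73/33.97 = 0.0804; cost = 6.9%.
Debt: weight = 8.85/33.97 = 0.2605; after-tax cost = 8.39% × (1 − 19.3%) = 6.7707%.
WACC = 0.6591 × 17.6630% + 0.0804 × 6.9000% + 0.2605 × 6.7707% = 13.9603%.

13.96%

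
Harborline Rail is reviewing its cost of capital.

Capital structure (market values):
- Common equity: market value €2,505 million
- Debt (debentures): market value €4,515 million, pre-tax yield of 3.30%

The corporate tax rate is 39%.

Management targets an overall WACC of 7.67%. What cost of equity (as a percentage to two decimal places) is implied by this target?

17.87%

Total capital V = 2505 + 4515 = 7020.
Equity weight = 2505/7020 = 0.3568.
Debentures weight = 4515/7020 = 0.6432.
Debt contribution = 0.6432 × 3.3% × (1 − 39%) = 1.2947%.
Required equity contribution = 7.67% − 1.2947% = 6.3753%.
Re = 6.3753% / 0.3568 = 17.8661%.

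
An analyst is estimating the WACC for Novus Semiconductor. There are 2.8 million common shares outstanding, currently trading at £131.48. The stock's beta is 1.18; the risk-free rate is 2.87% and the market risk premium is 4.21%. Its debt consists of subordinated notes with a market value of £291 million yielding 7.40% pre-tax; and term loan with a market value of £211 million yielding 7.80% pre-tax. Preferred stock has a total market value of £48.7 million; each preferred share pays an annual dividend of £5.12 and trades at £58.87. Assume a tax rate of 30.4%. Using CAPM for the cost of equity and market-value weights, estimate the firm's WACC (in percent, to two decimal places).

6.48%

Cost of equity via CAPM: Re = 2.87% + 1.18 × 4.21% = 7.8378%.
Cost of preferred: Rp = 5.12 / 58.87 = 8.6971%.
Market value of equity E = 131.48 × 2.8m = 368.144m.
Total capital V = 368.144 + 48.7 + 291 + 211 = 918.844.
Equity: weight = 368.144/918.844 = 0.4007; cost = 7.8378%.
Preferred: weight = 48.7/918.844 = 0.0530; cost = 8.6971%.
Subordinated notes: weight = 291/918.844 = 0.3167; after-tax cost = 7.4% × (1 − 30.4%) = 5.1504%.
Term loan: weight = 211/918.844 = 0.2296; after-tax cost = 7.8% × (1 − 30.4%) = 5.4288%.
WACC = 0.4007 × 7.8378% + 0.0530 × 8.6971% + 0.3167 × 5.1504% + 0.2296 × 5.4288% = 6.4790%.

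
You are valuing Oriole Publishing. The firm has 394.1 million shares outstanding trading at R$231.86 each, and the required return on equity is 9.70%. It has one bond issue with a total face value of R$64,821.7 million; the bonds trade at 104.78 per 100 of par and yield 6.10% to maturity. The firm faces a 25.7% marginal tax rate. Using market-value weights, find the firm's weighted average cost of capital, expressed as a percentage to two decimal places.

Market value of equity E = 231.86 × 394.1m = 91376.026m. Market value of debt D = 64821.7m × 104.78/100 = 67920.17726m.
Total capital V = 91376.026 + 67920.17726 = 159296.20326.
Equity: weight = 91376.026/159296.20326 = 0.5736; cost = 9.7%.
Bonds outstanding: weight = 67920.17726/159296.20326 = 0.4264; after-tax cost = 6.1% × (1 − 25.7%) = 4.5323%.
WACC = 0.5736 × 9.7000% + 0.4264 × 4.5323% = 7.4966%.

7.50%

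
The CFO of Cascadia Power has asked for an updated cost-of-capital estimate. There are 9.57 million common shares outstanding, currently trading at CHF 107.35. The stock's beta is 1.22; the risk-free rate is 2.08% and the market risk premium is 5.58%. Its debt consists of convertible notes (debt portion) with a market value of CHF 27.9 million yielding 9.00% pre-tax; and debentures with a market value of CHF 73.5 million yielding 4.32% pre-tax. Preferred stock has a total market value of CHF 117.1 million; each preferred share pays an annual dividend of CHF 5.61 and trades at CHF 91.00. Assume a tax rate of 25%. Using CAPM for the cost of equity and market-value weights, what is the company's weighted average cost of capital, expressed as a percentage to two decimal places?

Cost of equity via CAPM: Re = 2.08% + 1.22 × 5.58% = 8.8876%.
Cost of preferred: Rp = 5.61 / 91.0 = 6.1648%.
Market value of equity E = 107.35 × 9.57m = 1027.3395m.
Total capital V = 1027.3395 + 117.1 + 27.9 + 73.5 = 1245.8395.
Equity: weight = 1027.3395/1245.8395 = 0.8246; cost = 8.8876%.
Preferred: weight = 117.1/1245.8395 = 0.0940; cost = 6.1648%.
Convertible notes (debt portion): weight = 27.9/1245.8395 = 0.0224; after-tax cost = 9% × (1 − 25%) = 6.7500%.
Debentures: weight = 73.5/1245.8395 = 0.0590; after-tax cost = 4.32% × (1 − 25%) = 3.2400%.
WACC = 0.8246 × 8.8876% + 0.0940 × 6.1648% + 0.0224 × 6.7500% + 0.0590 × 3.2400% = 8.2506%.

8.25%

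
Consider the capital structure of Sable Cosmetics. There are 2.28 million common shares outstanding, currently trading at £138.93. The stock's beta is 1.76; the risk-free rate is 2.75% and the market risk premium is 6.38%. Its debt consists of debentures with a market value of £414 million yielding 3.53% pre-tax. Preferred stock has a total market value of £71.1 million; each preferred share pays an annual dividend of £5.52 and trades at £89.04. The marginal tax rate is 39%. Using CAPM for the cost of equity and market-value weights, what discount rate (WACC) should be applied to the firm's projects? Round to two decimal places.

Cost of equity via CAPM: Re = 2.75% + 1.76 × 6.38% = 13.9788%.
Cost of preferred: Rp = 5.52 / 89.04 = 6.1995%.
Market value of equity E = 138.93 × 2.28m = 316.7604m.
Total capital V = 316.7604 + 71.1 + 414 = 801.8604.
Equity: weight = 316.7604/801.8604 = 0.3950; cost = 13.9788%.
Preferred: weight = 71.1/801.8604 = 0.0887; cost = 6.1995%.
Debentures: weight = 414/801.8604 = 0.5163; after-tax cost = 3.53% × (1 − 39%) = 2.1533%.
WACC = 0.3950 × 13.9788% + 0.0887 × 6.1995% + 0.5163 × 2.1533% = 7.1835%.

7.18%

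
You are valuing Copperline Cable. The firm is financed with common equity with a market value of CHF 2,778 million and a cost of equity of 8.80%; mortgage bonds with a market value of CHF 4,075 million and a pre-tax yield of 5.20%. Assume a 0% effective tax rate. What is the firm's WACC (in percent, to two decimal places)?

6.66%

Total capital V = 2778 + 4075 = 6853.
Equity: weight = 2778/6853 = 0.4054; cost = 8.8%.
Mortgage bonds: weight = 4075/6853 = 0.5946; after-tax cost = 5.2% × (1 − 0%) = 5.2000%.
WACC = 0.4054 × 8.8000% + 0.5946 × 5.2000% = 6.6593%.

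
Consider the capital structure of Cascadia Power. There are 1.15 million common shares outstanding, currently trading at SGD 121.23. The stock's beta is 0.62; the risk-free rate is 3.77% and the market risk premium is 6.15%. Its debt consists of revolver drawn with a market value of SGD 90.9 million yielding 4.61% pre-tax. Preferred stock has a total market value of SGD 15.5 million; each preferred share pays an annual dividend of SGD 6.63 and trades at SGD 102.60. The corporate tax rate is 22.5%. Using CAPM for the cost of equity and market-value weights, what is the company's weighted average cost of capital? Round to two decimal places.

6.03%

Cost of equity via CAPM: Re = 3.77% + 0.62 × 6.15% = 7.5830%.
Cost of preferred: Rp = 6.63 / 102.6 = 6.4620%.
Market value of equity E = 121.23 × 1.15m = 139.4145m.
Total capital V = 139.4145 + 15.5 + 90.9 = 245.8145.
Equity: weight = 139.4145/245.8145 = 0.5672; cost = 7.583%.
Preferred: weight = 15.5/245.8145 = 0.0631; cost = 6.462%.
Revolver drawn: weight = 90.9/245.8145 = 0.3698; after-tax cost = 4.61% × (1 − 22.5%) = 3.5728%.
WACC = 0.5672 × 7.5830% + 0.0631 × 6.4620% + 0.3698 × 3.5728% = 6.0294%.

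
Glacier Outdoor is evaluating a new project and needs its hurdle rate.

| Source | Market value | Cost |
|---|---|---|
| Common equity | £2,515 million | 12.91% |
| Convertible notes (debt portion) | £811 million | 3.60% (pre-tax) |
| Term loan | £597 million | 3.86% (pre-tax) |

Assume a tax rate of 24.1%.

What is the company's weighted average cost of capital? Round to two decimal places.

Total capital V = 2515 + 811 + 597 = 3923.
Equity: weight = 2515/3923 = 0.6411; cost = 12.91%.
Convertible notes (debt portion): weight = 811/3923 = 0.2067; after-tax cost = 3.6% × (1 − 24.1%) = 2.7324%.
Term loan: weight = 597/3923 = 0.1522; after-tax cost = 3.86% × (1 − 24.1%) = 2.9297%.
WACC = 0.6411 × 12.9100% + 0.2067 × 2.7324% + 0.1522 × 2.9297% = 9.2872%.

9.29%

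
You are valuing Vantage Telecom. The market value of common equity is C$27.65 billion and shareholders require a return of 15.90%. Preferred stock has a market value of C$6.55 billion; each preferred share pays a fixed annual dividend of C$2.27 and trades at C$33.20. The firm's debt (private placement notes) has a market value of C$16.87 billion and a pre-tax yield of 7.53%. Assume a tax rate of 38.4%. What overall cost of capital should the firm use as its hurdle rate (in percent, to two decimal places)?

Cost of preferred: Rp = 2.27 / 33.2 = 6.8373%.
Total capital V = 27.65 + 6.55 + 16.87 = 51.07.
Equity: weight = 27.65/51.07 = 0.5414; cost = 15.9%.
Preferred: weight = 6.55/51.07 = 0.1283; cost = 6.8373%.
Private placement notes: weight = 16.87/51.07 = 0.3303; after-tax cost = 7.53% × (1 − 38.4%) = 4.6385%.
WACC = 0.5414 × 15.9000% + 0.1283 × 6.8373% + 0.3303 × 4.6385% = 11.0176%.

11.02%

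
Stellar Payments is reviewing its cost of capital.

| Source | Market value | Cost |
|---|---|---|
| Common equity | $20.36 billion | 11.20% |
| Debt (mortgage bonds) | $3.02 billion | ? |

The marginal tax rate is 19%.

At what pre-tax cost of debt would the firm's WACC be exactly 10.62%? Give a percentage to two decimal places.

Total capital V = 20.36 + 3.02 = 23.38.
Equity weight = 20.36/23.38 = 0.8708.
Mortgage bonds weight = 3.02/23.38 = 0.1292.
Equity contribution = 0.8708 × 11.2% = 9.7533%.
Remaining for debt = 10.62% − 9.7533% = 0.8667%.
Rd × (1 − 19%) × 0.1292 = 0.8667%  ⇒  Rd = 8.2837%.

8.28%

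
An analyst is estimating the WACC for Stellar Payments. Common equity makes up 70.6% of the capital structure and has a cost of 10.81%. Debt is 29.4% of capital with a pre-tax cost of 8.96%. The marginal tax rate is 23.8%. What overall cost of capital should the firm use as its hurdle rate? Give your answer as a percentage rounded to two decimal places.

9.64%

After-tax cost of debt = 8.96% × (1 − 23.8%) = 6.8275%.
WACC = 0.706 × 10.8100% + 0.294 × 6.8275% = 9.6392%.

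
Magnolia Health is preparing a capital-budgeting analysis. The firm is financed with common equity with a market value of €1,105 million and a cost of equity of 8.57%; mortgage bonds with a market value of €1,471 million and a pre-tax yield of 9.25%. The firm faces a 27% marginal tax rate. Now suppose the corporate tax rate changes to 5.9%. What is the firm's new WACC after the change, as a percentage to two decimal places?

8.65%

After the change:
Total capital V = 1105 + 1471 = 2576.
Equity: weight = 1105/2576 = 0.4290; cost = 8.57%.
Mortgage bonds: weight = 1471/2576 = 0.5710; after-tax cost = 9.25% × (1 − 5.9%) = 8.7043%.
WACC = 0.4290 × 8.5700% + 0.5710 × 8.7043% = 8.6467%.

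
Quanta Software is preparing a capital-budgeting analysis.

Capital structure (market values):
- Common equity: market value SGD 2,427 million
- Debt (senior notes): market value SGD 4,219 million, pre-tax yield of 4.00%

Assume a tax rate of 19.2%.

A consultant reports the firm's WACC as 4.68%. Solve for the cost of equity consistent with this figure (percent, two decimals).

7.20%

Total capital V = 2427 + 4219 = 6646.
Equity weight = 2427/6646 = 0.3652.
Senior notes weight = 4219/6646 = 0.6348.
Debt contribution = 0.6348 × 4% × (1 − 19.2%) = 2.0517%.
Required equity contribution = 4.68% − 2.0517% = 2.6283%.
Re = 2.6283% / 0.3652 = 7.1971%.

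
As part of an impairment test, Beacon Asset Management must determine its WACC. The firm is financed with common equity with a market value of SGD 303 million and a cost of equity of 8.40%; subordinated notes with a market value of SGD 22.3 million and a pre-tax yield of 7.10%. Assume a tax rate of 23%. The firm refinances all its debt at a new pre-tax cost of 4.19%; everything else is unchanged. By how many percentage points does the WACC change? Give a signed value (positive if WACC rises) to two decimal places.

-0.15 pp

Current WACC:
Total capital V = 303 + 22.3 = 325.3.
Equity: weight = 303/325.3 = 0.9314; cost = 8.4%.
Subordinated notes: weight = 22.3/325.3 = 0.0686; after-tax cost = 7.1% × (1 − 23%) = 5.4670%.
WACC = 0.9314 × 8.4000% + 0.0686 × 5.4670% = 8.1989%.
After the change:
Total capital V = 303 + 22.3 = 325.3.
Equity: weight = 303/325.3 = 0.9314; cost = 8.4%.
Subordinated notes: weight = 22.3/325.3 = 0.0686; after-tax cost = 4.19% × (1 − 23%) = 3.2263%.
WACC = 0.9314 × 8.4000% + 0.0686 × 3.2263% = 8.0453%.
Change in WACC = 8.0453% − 8.1989% = -0.1536 pp.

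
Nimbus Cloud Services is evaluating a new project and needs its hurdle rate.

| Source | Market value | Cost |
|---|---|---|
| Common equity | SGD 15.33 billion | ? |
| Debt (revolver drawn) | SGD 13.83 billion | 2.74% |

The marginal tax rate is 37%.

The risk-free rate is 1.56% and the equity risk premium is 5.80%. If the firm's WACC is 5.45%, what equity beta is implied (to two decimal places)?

1.25

Total capital V = 15.33 + 13.83 = 29.16.
Equity weight = 15.33/29.16 = 0.5257.
Revolver drawn weight = 13.83/29.16 = 0.4743.
Debt contribution = 0.4743 × 2.74% × (1 − 37%) = 0.8187%.
Required equity contribution = 5.45% − 0.8187% = 4.6313%  ⇒  Re = 8.8094%.
CAPM: 8.8094% = 1.56% + β × 5.8%  ⇒  β = 1.2499.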